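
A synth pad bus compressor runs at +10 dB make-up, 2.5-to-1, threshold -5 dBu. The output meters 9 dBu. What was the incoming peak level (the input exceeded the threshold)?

5 dBu

Remove make-up: 9 − 10 = -1 dBu.
The compressed level sits -1 − (-5) = 4 dB over threshold.
Input overshoot = R × output overshoot = 10 dB → input = -5 + 10 = 5 dBu.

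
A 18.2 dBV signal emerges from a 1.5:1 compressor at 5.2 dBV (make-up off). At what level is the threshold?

Gain reduction = 18.2 − 5.2 = 13 dB; output overshoot = GR / (R − 1) = 13 / 0.5 = 26 dB.
Threshold = output − output overshoot = 5.2 − 26 = -20.8 dBV.

-20.8 dBV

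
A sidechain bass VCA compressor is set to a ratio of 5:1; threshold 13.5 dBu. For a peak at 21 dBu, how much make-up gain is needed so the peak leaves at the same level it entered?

6 dB

The peak compresses to 13.5 + 7.5/5 = 15 dBu.
To reach 21 dBu requires 21 − 15 = 6 dB of make-up.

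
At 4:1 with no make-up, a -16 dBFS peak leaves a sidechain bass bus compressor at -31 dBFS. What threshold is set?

Gain reduction = -16 − (-31) = 15 dB; output overshoot = GR / (R − 1) = 15 / 3 = 5 dB.
Threshold = output − output overshoot = -31 − 5 = -36 dBFS.

-36 dBFS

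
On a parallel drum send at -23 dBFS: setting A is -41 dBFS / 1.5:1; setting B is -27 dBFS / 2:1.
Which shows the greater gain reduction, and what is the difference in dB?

A, by 4 dB

A: overshoot 18 dB → output overshoot 12 dB → GR 6 dB.
B: overshoot 4 dB → output overshoot 2 dB → GR 2 dB.
A applies 4 dB more gain reduction.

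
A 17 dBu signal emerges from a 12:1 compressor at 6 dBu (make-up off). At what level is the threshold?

Let T be the threshold. Output overshoot = (input overshoot)/R, so 6 − T = (17 − T)/12.
12·(6 − T) = 17 − T → 11·T = 72 − 17 = 55.
T = 55/11 = 5 dBu.

5 dBu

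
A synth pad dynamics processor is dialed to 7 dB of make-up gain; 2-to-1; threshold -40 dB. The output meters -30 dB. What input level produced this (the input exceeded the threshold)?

-34 dB

Stripping the +7 dB make-up gives -37 dB at the gain stage.
The compressed level sits -37 − (-40) = 3 dB over threshold.
Undo the ratio: input overshoot = 3 × 2 = 6 dB, giving input = -34 dB.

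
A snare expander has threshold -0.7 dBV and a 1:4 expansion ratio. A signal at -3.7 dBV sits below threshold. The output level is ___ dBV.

-12.7 dBV

The input is 3 dB below the -0.7 dBV threshold.
A 1:4 expander multiplies undershoot by 4: 3 × 4 = 12 dB below threshold.
Output = -0.7 − 12 = -12.7 dBV.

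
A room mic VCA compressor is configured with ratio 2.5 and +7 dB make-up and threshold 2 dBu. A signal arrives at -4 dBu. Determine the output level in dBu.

3 dBu

-4 dBu is 6 dB below the 2 dBu threshold, so no gain reduction is applied.
Make-up gain adds 7 dB: -4 + 7 = 3 dBu.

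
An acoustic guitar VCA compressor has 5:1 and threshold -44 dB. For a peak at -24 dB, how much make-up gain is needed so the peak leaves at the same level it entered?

16 dB

The peak compresses to -44 + 20/5 = -40 dB.
To reach -24 dB requires -24 − (-40) = 16 dB of make-up.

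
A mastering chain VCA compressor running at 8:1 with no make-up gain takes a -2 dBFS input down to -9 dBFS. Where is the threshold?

-10 dBFS

Let T be the threshold. Output overshoot = (input overshoot)/R, so -9 − T = (-2 − T)/8.
8·(-9 − T) = -2 − T → 7·T = -72 − (-2) = -70.
T = -70/7 = -10 dBFS.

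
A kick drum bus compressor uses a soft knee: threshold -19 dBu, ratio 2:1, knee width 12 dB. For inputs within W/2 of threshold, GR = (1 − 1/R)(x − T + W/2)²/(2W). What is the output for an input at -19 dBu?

-19.75 dBu

x − T + W/2 = -19 − (-19) + 6 = 6.
GR = (1 − 1/2) × 6² / 24 = 0.5 × 36 / 24 = 0.75 dB.
Output = -19 − 0.75 = -19.75 dBu.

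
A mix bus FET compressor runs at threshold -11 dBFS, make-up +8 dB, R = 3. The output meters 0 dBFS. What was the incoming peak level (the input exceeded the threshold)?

-2 dBFS

Stripping the +8 dB make-up gives -8 dBFS at the gain stage.
That's 3 dB above the -11 dBFS threshold.
Input overshoot = R × output overshoot = 9 dB → input = -11 + 9 = -2 dBFS.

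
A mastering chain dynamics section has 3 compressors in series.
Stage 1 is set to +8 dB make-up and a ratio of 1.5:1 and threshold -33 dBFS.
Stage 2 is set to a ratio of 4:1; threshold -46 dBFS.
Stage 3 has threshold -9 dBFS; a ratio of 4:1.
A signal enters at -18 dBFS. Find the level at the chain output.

Stage 1: overshoot 15 dB → 15/1.5 = 10 dB → -23 dBFS; +8 dB make-up → -15 dBFS.
Stage 2: 31 dB above -46 dBFS, reduced 4:1 to 7.75 dB above → -38.25 dBFS.
Stage 3: -38.25 dBFS ≤ -9 dBFS, so stage 3 doesn't engage; output -38.25 dBFS.

-38.25 dBFS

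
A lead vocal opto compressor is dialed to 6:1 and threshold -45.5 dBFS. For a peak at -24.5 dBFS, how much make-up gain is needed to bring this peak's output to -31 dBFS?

Without make-up, output = threshold + overshoot/6 = -45.5 + 3.5 = -42 dBFS.
Gap to target: 11 dB.

11 dB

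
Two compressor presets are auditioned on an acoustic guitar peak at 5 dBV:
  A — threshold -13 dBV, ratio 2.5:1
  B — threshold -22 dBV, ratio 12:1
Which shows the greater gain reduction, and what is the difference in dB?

B, by 13.95 dB

A: GR = 18 − 18/2.5 = 10.8 dB.
B: GR = 27 − 27/12 = 24.75 dB.
B applies 13.95 dB more gain reduction.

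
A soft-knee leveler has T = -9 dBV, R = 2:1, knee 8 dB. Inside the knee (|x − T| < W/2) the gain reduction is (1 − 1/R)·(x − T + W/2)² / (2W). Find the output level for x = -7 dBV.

x − T + W/2 = -7 − (-9) + 4 = 6.
GR = (1 − 1/2) × 6² / 16 = 0.5 × 36 / 16 = 1.125 dB.
Output = -7 − 1.125 = -8.125 dBV.

-8.125 dBV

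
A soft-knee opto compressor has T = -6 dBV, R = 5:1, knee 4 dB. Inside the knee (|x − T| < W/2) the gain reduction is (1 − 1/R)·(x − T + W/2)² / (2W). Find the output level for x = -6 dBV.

-6.4 dBV

x − T + W/2 = -6 − (-6) + 2 = 2.
GR = (1 − 1/5) × 2² / 8 = 0.8 × 4 / 8 = 0.4 dB.
Output = -6 − 0.4 = -6.4 dBV.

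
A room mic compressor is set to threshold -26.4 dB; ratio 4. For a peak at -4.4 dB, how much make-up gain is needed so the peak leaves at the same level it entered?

The peak compresses to -26.4 + 22/4 = -20.9 dB.
To reach -4.4 dB requires -4.4 − (-20.9) = 16.5 dB of make-up.

16.5 dB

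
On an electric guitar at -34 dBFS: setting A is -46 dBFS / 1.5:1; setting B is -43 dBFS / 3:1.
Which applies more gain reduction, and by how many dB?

B, by 2 dB

A: GR = 12 − 12/1.5 = 4 dB.
B: GR = 9 − 9/3 = 6 dB.
Difference: 2 dB in favour of B.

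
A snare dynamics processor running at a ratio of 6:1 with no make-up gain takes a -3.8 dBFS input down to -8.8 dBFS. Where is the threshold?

-9.8 dBFS

Let T be the threshold. Output overshoot = (input overshoot)/R, so -8.8 − T = (-3.8 − T)/6.
6·(-8.8 − T) = -3.8 − T → 5·T = -52.8 − (-3.8) = -49.
T = -49/5 = -9.8 dBFS.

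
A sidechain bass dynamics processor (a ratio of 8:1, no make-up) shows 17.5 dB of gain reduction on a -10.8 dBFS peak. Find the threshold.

Input is 20 dB above T (since output overshoot × R = input overshoot: (-28.3 − T)·8 = -10.8 − T gives T = -30.8 dBFS).
Check: -30.8 + (-10.8 − (-30.8))/8 = -30.8 + 2.5 = -28.3 dBFS. ✓

-30.8 dBFS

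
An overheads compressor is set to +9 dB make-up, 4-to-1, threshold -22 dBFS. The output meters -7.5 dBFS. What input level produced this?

0 dBFS

Stripping the +9 dB make-up gives -16.5 dBFS at the gain stage.
Post-compression overshoot = -16.5 − (-22) = 5.5 dB.
Input overshoot = R × output overshoot = 22 dB → input = -22 + 22 = 0 dBFS.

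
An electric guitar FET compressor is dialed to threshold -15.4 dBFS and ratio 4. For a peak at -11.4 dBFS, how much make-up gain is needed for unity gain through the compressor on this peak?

3 dB

Overshoot 4 dB → 4/4 = 1 dB after compression, so the compressed level is -15.4 + 1 = -14.4 dBFS.
Make-up = target − compressed = -11.4 − (-14.4) = 3 dB.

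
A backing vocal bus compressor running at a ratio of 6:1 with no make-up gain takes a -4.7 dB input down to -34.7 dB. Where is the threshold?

Gain reduction = -4.7 − (-34.7) = 30 dB; output overshoot = GR / (R − 1) = 30 / 5 = 6 dB.
Threshold = output − output overshoot = -34.7 − 6 = -40.7 dB.

-40.7 dB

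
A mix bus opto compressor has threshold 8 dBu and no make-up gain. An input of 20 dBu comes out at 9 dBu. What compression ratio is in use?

12:1

Input overshoot = 20 − 8 = 12 dB; output overshoot = 9 − 8 = 1 dB.
Ratio = 12 / 1 = 12.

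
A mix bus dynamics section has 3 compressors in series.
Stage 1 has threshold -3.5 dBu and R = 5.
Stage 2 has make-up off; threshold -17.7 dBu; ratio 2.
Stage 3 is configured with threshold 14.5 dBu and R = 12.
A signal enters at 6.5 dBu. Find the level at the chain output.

Stage 1: 6.5 dBu is 10 dB over -3.5 dBu; at 5:1 that becomes 2 dB over, giving -1.5 dBu.
Stage 2: -1.5 dBu is 16.2 dB over -17.7 dBu; at 2:1 that becomes 8.1 dB over, giving -9.6 dBu.
Stage 3: -9.6 dBu ≤ 14.5 dBu, so stage 3 doesn't engage; output -9.6 dBu.

-9.6 dBu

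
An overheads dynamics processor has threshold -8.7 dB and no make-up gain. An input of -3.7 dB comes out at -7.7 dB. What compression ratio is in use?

Input overshoot = -3.7 − (-8.7) = 5 dB; output overshoot = -7.7 − (-8.7) = 1 dB.
Ratio = 5 / 1 = 5.

5:1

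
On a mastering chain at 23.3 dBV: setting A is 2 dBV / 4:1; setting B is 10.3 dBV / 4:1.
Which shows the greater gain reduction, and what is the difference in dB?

A: overshoot 21.3 dB → output overshoot 5.325 dB → GR 15.975 dB.
B: overshoot 13 dB → output overshoot 3.25 dB → GR 9.75 dB.
A applies 6.225 dB more gain reduction.

A, by 6.225 dB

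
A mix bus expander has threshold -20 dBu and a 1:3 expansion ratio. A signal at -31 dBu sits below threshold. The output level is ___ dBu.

Undershoot = (-20) − (-31) = 11 dB.
At 1:3, that expands to 33 dB under threshold.
Output = -20 − 33 = -53 dBu.

-53 dBu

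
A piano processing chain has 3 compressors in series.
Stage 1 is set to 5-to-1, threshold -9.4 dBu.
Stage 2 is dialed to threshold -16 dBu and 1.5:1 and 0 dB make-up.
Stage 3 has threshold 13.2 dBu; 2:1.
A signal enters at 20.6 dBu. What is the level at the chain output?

-7.6 dBu

Stage 1: 20.6 dBu is 30 dB over -9.4 dBu; at 5:1 that becomes 6 dB over, giving -3.4 dBu.
Stage 2: 12.6 dB above -16 dBu, reduced 1.5:1 to 8.4 dB above → -7.6 dBu.
Stage 3: below threshold (-7.6 ≤ 13.2); passes unchanged; output -7.6 dBu.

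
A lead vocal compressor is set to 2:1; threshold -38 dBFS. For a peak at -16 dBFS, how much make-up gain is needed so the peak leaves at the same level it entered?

11 dB

Overshoot 22 dB → 22/2 = 11 dB after compression, so the compressed level is -38 + 11 = -27 dBFS.
Make-up = target − compressed = -16 − (-27) = 11 dB.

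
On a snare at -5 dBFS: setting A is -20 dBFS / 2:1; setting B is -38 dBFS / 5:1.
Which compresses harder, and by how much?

B, by 18.9 dB

A: GR = 15 − 15/2 = 7.5 dB.
B: GR = 33 − 33/5 = 26.4 dB.
Difference: 18.9 dB in favour of B.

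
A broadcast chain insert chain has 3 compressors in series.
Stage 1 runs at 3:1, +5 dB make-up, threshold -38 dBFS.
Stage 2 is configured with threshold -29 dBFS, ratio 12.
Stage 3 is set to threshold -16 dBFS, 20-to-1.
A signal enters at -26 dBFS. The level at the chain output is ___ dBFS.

-29 dBFS

Stage 1: 12 dB above -38 dBFS, reduced 3:1 to 4 dB above → -34 dBFS; +5 dB make-up → -29 dBFS.
Stage 2: below threshold (-29 ≤ -29); passes unchanged; output -29 dBFS.
Stage 3: below threshold (-29 ≤ -16); passes unchanged; output -29 dBFS.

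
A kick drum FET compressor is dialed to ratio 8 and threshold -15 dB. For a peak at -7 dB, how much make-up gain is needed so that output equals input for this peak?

7 dB

Overshoot 8 dB → 8/8 = 1 dB after compression, so the compressed level is -15 + 1 = -14 dB.
Make-up = target − compressed = -7 − (-14) = 7 dB.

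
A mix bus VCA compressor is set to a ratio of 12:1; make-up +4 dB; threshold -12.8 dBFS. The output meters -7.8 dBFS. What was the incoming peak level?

Stripping the +4 dB make-up gives -11.8 dBFS at the gain stage.
The compressed level sits -11.8 − (-12.8) = 1 dB over threshold.
Undo the ratio: input overshoot = 1 × 12 = 12 dB, giving input = -0.8 dBFS.

-0.8 dBFS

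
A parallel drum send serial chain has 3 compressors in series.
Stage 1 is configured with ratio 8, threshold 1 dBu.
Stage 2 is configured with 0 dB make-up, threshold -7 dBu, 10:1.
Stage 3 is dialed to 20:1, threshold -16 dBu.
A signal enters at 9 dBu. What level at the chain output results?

Stage 1: 9 dBu is 8 dB over 1 dBu; at 8:1 that becomes 1 dB over, giving 2 dBu.
Stage 2: 9 dB above -7 dBu, reduced 10:1 to 0.9 dB above → -6.1 dBu.
Stage 3: overshoot 9.9 dB → 9.9/20 = 0.495 dB → -15.505 dBu.

-15.505 dBu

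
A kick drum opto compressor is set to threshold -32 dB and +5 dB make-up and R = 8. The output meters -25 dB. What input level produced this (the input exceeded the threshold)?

-16 dB

Stripping the +5 dB make-up gives -30 dB at the gain stage.
That's 2 dB above the -32 dB threshold.
Undo the ratio: input overshoot = 2 × 8 = 16 dB, giving input = -16 dB.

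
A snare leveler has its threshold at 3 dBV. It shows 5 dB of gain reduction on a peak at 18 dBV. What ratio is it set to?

1.5:1

Input overshoot = 18 − 3 = 15 dB.
Output overshoot = 15 − 5 = 10 dB.
Ratio = input overshoot / output overshoot = 15 / 10 = 1.5.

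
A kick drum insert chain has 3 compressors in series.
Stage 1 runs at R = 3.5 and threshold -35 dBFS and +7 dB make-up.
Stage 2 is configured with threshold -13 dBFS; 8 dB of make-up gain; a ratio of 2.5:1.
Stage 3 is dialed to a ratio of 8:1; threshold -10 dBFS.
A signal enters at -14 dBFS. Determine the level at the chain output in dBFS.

-14 dBFS

Stage 1: 21 dB above -35 dBFS, reduced 3.5:1 to 6 dB above → -29 dBFS; +7 dB make-up → -22 dBFS.
Stage 2: -22 dBFS ≤ -13 dBFS, so stage 2 doesn't engage; make-up brings it to -14 dBFS.
Stage 3: below threshold (-14 ≤ -10); passes unchanged; output -14 dBFS.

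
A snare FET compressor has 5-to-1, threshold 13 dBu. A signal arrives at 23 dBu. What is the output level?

15 dBu

23 dBu sits 10 dB over threshold.
5:1 compression reduces that to 10/5 = 2 dB over.
Output = 13 + 2 = 15 dBu.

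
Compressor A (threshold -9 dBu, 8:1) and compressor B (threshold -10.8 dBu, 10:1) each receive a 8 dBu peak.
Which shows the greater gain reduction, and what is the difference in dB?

A: overshoot 17 dB → output overshoot 2.125 dB → GR 14.875 dB.
B: overshoot 18.8 dB → output overshoot 1.88 dB → GR 16.92 dB.
B reduces 2.045 dB more.

B, by 2.045 dB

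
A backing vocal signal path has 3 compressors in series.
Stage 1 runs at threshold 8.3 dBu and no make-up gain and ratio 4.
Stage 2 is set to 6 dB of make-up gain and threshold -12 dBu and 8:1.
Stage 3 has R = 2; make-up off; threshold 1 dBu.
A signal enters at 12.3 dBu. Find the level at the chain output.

-3.3375 dBu

Stage 1: overshoot 4 dB → 4/4 = 1 dB → 9.3 dBu.
Stage 2: 9.3 dBu is 21.3 dB over -12 dBu; at 8:1 that becomes 2.6625 dB over, giving -9.3375 dBu; +6 dB make-up → -3.3375 dBu.
Stage 3: below threshold (-3.3375 ≤ 1); passes unchanged; output -3.3375 dBu.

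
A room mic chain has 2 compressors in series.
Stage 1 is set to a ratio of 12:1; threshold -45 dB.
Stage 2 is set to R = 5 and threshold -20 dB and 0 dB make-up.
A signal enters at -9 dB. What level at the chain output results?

Stage 1: 36 dB above -45 dB, reduced 12:1 to 3 dB above → -42 dB.
Stage 2: -42 dB is at or below the -20 dB threshold — no compression; output -42 dB.

-42 dB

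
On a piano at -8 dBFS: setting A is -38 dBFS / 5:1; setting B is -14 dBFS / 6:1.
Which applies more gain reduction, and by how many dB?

A, by 19 dB

A: 30 dB over, compressed to 6 dB over, so 24 dB of GR.
B: 6 dB over, compressed to 1 dB over, so 5 dB of GR.
A reduces 19 dB more.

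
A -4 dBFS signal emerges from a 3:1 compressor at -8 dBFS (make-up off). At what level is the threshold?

-10 dBFS

Let T be the threshold. Output overshoot = (input overshoot)/R, so -8 − T = (-4 − T)/3.
3·(-8 − T) = -4 − T → 2·T = -24 − (-4) = -20.
T = -20/2 = -10 dBFS.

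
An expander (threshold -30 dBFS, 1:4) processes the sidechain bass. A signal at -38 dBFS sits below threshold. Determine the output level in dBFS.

-62 dBFS

Below threshold, a 1:4 expander applies gain = (4−1)×(T − x) of attenuation.
(4−1) × 8 = 24 dB, so output = -38 − 24 = -62 dBFS.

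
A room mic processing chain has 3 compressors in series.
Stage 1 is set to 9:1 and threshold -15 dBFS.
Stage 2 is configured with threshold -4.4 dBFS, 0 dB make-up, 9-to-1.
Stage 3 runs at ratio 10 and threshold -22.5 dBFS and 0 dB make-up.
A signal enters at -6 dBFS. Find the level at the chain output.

-21.65 dBFS

Stage 1: -6 dBFS is 9 dB over -15 dBFS; at 9:1 that becomes 1 dB over, giving -14 dBFS.
Stage 2: -14 dBFS is at or below the -4.4 dBFS threshold — no compression; output -14 dBFS.
Stage 3: 8.5 dB above -22.5 dBFS, reduced 10:1 to 0.85 dB above → -21.65 dBFS.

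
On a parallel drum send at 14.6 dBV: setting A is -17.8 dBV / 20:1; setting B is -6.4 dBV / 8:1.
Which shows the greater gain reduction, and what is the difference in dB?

A, by 12.405 dB

A: overshoot 32.4 dB → output overshoot 1.62 dB → GR 30.78 dB.
B: overshoot 21 dB → output overshoot 2.625 dB → GR 18.375 dB.
A reduces 12.405 dB more.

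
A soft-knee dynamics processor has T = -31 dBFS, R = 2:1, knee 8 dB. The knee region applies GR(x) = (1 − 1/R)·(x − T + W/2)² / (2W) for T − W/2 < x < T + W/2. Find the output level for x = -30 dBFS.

-30.78125 dBFS

x − T + W/2 = -30 − (-31) + 4 = 5.
GR = (1 − 1/2) × 5² / 16 = 0.5 × 25 / 16 = 0.78125 dB.
Output = -30 − 0.78125 = -30.78125 dBFS.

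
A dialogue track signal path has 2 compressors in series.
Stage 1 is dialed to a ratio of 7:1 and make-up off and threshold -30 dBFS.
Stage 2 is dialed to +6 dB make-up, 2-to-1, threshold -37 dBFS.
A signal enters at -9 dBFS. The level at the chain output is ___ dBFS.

Stage 1: 21 dB above -30 dBFS, reduced 7:1 to 3 dB above → -27 dBFS.
Stage 2: 10 dB above -37 dBFS, reduced 2:1 to 5 dB above → -32 dBFS; +6 dB make-up → -26 dBFS.

-26 dBFS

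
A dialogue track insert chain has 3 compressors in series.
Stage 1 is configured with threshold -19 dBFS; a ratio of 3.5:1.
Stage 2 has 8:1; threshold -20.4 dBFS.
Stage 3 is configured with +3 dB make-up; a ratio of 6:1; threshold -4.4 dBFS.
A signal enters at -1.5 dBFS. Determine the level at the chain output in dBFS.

-16.6 dBFS

Stage 1: overshoot 17.5 dB → 17.5/3.5 = 5 dB → -14 dBFS.
Stage 2: overshoot 6.4 dB → 6.4/8 = 0.8 dB → -19.6 dBFS.
Stage 3: -19.6 dBFS ≤ -4.4 dBFS, so stage 3 doesn't engage; make-up brings it to -16.6 dBFS.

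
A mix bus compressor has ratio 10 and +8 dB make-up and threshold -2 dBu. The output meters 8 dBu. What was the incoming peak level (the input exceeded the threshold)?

18 dBu

Remove make-up: 8 − 8 = 0 dBu.
Post-compression overshoot = 0 − (-2) = 2 dB.
Input overshoot = R × output overshoot = 20 dB → input = -2 + 20 = 18 dBu.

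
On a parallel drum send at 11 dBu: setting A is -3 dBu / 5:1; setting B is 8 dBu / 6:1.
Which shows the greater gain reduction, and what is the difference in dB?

A, by 8.7 dB

A: overshoot 14 dB → output overshoot 2.8 dB → GR 11.2 dB.
B: overshoot 3 dB → output overshoot 0.5 dB → GR 2.5 dB.
Difference: 8.7 dB in favour of A.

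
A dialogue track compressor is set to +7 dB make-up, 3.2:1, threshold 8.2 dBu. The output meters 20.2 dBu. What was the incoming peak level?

Before make-up, the level was 20.2 − 7 = 13.2 dBu.
That's 5 dB above the 8.2 dBu threshold.
Before 3.2:1 compression the overshoot was 5 × 3.2 = 16 dB, so input = 8.2 + 16 = 24.2 dBu.

24.2 dBu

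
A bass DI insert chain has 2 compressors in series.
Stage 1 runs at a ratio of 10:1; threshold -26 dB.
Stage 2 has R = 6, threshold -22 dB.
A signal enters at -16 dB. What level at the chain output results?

-25 dB

Stage 1: -16 dB is 10 dB over -26 dB; at 10:1 that becomes 1 dB over, giving -25 dB.
Stage 2: below threshold (-25 ≤ -22); passes unchanged; output -25 dB.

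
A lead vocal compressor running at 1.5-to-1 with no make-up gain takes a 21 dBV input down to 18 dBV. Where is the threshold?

Gain reduction = 21 − 18 = 3 dB; output overshoot = GR / (R − 1) = 3 / 0.5 = 6 dB.
Threshold = output − output overshoot = 18 − 6 = 12 dBV.

12 dBV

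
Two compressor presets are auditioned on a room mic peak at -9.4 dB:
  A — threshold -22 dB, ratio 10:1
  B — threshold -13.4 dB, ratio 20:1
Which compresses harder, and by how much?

A, by 7.54 dB

A: GR = 12.6 − 12.6/10 = 11.34 dB.
B: GR = 4 − 4/20 = 3.8 dB.
A reduces 7.54 dB more.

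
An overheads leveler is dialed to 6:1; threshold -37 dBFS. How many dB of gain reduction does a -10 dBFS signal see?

-10 dBFS exceeds the threshold by 27 dB.
A 6:1 ratio leaves 4.5 dB of that excess.
Gain reduction = 27 − 4.5 = 22.5 dB.

22.5 dB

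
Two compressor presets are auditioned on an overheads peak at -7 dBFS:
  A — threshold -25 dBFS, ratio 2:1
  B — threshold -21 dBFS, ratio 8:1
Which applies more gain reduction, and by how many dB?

A: GR = 18 − 18/2 = 9 dB.
B: GR = 14 − 14/8 = 12.25 dB.
B applies 3.25 dB more gain reduction.

B, by 3.25 dB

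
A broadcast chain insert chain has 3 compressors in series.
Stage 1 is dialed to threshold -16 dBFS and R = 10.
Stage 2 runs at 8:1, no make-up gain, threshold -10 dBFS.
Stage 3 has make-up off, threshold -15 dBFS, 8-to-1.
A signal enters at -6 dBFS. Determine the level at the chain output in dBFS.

Stage 1: 10 dB above -16 dBFS, reduced 10:1 to 1 dB above → -15 dBFS.
Stage 2: -15 dBFS is at or below the -10 dBFS threshold — no compression; output -15 dBFS.
Stage 3: -15 dBFS is at or below the -15 dBFS threshold — no compression; output -15 dBFS.

-15 dBFS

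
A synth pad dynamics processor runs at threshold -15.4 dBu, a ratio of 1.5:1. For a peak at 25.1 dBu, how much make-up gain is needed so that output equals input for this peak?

Overshoot 40.5 dB → 40.5/1.5 = 27 dB after compression, so the compressed level is -15.4 + 27 = 11.6 dBu.
Make-up = target − compressed = 25.1 − 11.6 = 13.5 dB.

13.5 dB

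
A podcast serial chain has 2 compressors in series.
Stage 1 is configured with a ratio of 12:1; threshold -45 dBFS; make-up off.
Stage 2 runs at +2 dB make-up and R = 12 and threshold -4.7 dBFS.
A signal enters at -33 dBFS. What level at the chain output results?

-42 dBFS

Stage 1: overshoot 12 dB → 12/12 = 1 dB → -44 dBFS.
Stage 2: -44 dBFS is at or below the -4.7 dBFS threshold — no compression; make-up brings it to -42 dBFS.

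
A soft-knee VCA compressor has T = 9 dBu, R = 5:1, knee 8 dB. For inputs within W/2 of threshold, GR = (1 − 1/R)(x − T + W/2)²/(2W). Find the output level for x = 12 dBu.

x − T + W/2 = 12 − 9 + 4 = 7.
GR = (1 − 1/5) × 7² / 16 = 0.8 × 49 / 16 = 2.45 dB.
Output = 12 − 2.45 = 9.55 dBu.

9.55 dBu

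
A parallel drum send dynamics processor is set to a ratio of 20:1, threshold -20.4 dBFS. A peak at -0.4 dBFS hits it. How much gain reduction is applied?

The signal is 20 dB above threshold.
At 20:1, output sits 20/20 = 1 dB above threshold.
Gain reduction = 20 − 1 = 19 dB.

19 dB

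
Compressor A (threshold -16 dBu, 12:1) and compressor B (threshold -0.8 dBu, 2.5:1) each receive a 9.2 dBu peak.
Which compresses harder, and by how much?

A, by 17.1 dB

A: GR = 25.2 − 25.2/12 = 23.1 dB.
B: GR = 10 − 10/2.5 = 6 dB.
Difference: 17.1 dB in favour of A.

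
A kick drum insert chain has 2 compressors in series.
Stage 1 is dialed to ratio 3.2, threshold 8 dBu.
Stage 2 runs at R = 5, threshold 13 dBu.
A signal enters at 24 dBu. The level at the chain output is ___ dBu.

Stage 1: 16 dB above 8 dBu, reduced 3.2:1 to 5 dB above → 13 dBu.
Stage 2: 13 dBu ≤ 13 dBu, so stage 2 doesn't engage; output 13 dBu.

13 dBu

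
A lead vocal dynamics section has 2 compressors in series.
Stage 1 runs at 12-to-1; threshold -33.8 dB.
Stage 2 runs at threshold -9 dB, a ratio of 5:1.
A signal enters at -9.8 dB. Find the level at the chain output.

-31.8 dB

Stage 1: overshoot 24 dB → 24/12 = 2 dB → -31.8 dB.
Stage 2: -31.8 dB is at or below the -9 dB threshold — no compression; output -31.8 dB.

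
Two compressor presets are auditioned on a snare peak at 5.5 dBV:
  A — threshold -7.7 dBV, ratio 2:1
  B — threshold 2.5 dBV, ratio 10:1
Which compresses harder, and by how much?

A: overshoot 13.2 dB → output overshoot 6.6 dB → GR 6.6 dB.
B: overshoot 3 dB → output overshoot 0.3 dB → GR 2.7 dB.
A applies 3.9 dB more gain reduction.

A, by 3.9 dB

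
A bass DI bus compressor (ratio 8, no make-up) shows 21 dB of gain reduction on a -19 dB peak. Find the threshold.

-43 dB

Gain reduction = -19 − (-40) = 21 dB; output overshoot = GR / (R − 1) = 21 / 7 = 3 dB.
Threshold = output − output overshoot = -40 − 3 = -43 dB.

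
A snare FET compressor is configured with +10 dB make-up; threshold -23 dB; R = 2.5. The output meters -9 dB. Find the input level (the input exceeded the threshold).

Stripping the +10 dB make-up gives -19 dB at the gain stage.
The compressed level sits -19 − (-23) = 4 dB over threshold.
Undo the ratio: input overshoot = 4 × 2.5 = 10 dB, giving input = -13 dB.

-13 dB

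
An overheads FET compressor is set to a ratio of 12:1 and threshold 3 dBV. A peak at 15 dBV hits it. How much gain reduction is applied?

15 dBV exceeds the threshold by 12 dB.
A 12:1 ratio leaves 1 dB of that excess.
So the signal is attenuated by 12 − 1 = 11 dB.

11 dB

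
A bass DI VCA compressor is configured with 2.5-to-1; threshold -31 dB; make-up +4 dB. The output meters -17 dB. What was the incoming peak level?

-6 dB

Stripping the +4 dB make-up gives -21 dB at the gain stage.
That's 10 dB above the -31 dB threshold.
Undo the ratio: input overshoot = 10 × 2.5 = 25 dB, giving input = -6 dB.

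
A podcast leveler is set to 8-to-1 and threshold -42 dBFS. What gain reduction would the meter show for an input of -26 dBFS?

-26 dBFS exceeds the threshold by 16 dB.
At 8:1, output sits 16/8 = 2 dB above threshold.
GR = overshoot in − overshoot out = 16 − 2 = 14 dB.

14 dB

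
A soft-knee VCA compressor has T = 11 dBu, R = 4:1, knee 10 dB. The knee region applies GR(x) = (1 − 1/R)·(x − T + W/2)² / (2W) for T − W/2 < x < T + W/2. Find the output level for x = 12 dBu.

x − T + W/2 = 12 − 11 + 5 = 6.
GR = (1 − 1/4) × 6² / 20 = 0.75 × 36 / 20 = 1.35 dB.
Output = 12 − 1.35 = 10.65 dBu.

10.65 dBu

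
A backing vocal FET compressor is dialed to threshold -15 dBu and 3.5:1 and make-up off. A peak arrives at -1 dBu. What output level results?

-11 dBu

The input is 14 dB above the -15 dBu threshold.
3.5:1 compression reduces that to 14/3.5 = 4 dB over.
Output = -15 + 4 = -11 dBu.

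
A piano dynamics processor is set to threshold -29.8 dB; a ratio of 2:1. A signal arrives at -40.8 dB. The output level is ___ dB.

-40.8 dB is 11 dB below the -29.8 dB threshold, so no gain reduction is applied.
Output = input = -40.8 dB.

-40.8 dB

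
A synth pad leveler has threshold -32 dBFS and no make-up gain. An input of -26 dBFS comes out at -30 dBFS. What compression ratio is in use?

Input overshoot = -26 − (-32) = 6 dB; output overshoot = -30 − (-32) = 2 dB.
Ratio = 6 / 2 = 3.

3:1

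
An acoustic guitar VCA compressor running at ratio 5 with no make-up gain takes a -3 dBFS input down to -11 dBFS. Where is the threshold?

-13 dBFS

Gain reduction = -3 − (-11) = 8 dB; output overshoot = GR / (R − 1) = 8 / 4 = 2 dB.
Threshold = output − output overshoot = -11 − 2 = -13 dBFS.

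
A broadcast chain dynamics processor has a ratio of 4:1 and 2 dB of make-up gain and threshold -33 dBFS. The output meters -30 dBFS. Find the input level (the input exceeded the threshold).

-29 dBFS

Before make-up, the level was -30 − 2 = -32 dBFS.
Post-compression overshoot = -32 − (-33) = 1 dB.
Undo the ratio: input overshoot = 1 × 4 = 4 dB, giving input = -29 dBFS.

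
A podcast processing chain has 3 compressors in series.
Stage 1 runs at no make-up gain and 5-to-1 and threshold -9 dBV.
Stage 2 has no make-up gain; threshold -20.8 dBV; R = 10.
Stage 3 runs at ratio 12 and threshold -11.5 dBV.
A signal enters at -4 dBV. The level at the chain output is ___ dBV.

-19.52 dBV

Stage 1: 5 dB above -9 dBV, reduced 5:1 to 1 dB above → -8 dBV.
Stage 2: -8 dBV is 12.8 dB over -20.8 dBV; at 10:1 that becomes 1.28 dB over, giving -19.52 dBV.
Stage 3: -19.52 dBV is at or below the -11.5 dBV threshold — no compression; output -19.52 dBV.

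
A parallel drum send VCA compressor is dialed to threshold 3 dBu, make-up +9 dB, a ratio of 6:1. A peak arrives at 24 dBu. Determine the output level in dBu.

The input is 21 dB above the 3 dBu threshold.
6:1 compression reduces that to 21/6 = 3.5 dB over.
That puts the output at 6.5 dBu; make-up adds 9 dB, giving 15.5 dBu.

15.5 dBu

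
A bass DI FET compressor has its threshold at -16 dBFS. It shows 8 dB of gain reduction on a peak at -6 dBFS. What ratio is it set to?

5:1

Input overshoot = -6 − (-16) = 10 dB.
Output overshoot = 10 − 8 = 2 dB.
Ratio = input overshoot / output overshoot = 10 / 2 = 5.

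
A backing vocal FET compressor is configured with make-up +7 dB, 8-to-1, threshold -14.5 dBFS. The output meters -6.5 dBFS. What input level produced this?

Before make-up, the level was -6.5 − 7 = -13.5 dBFS.
The compressed level sits -13.5 − (-14.5) = 1 dB over threshold.
Before 8:1 compression the overshoot was 1 × 8 = 8 dB, so input = -14.5 + 8 = -6.5 dBFS.

-6.5 dBFS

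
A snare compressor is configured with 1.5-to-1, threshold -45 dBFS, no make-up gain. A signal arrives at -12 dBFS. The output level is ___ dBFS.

The input is 33 dB above the -45 dBFS threshold.
At 1.5:1 the overshoot is divided by 1.5, leaving 22 dB above threshold.
That puts the output at -23 dBFS.

-23 dBFS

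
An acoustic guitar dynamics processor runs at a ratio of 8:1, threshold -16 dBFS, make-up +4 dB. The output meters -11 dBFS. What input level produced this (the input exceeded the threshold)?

Stripping the +4 dB make-up gives -15 dBFS at the gain stage.
Post-compression overshoot = -15 − (-16) = 1 dB.
Input overshoot = R × output overshoot = 8 dB → input = -16 + 8 = -8 dBFS.

-8 dBFS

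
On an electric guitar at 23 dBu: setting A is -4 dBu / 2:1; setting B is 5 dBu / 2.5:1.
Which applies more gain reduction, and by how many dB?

A: 27 dB over, compressed to 13.5 dB over, so 13.5 dB of GR.
B: 18 dB over, compressed to 7.2 dB over, so 10.8 dB of GR.
A reduces 2.7 dB more.

A, by 2.7 dB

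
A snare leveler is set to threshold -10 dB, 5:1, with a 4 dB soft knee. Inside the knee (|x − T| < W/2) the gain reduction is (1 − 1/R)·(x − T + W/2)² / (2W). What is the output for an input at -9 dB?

-9.9 dB

x − T + W/2 = -9 − (-10) + 2 = 3.
GR = (1 − 1/5) × 3² / 8 = 0.8 × 9 / 8 = 0.9 dB.
Output = -9 − 0.9 = -9.9 dB.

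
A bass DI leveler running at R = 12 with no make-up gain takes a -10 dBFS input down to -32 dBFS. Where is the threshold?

Input is 24 dB above T (since output overshoot × R = input overshoot: (-32 − T)·12 = -10 − T gives T = -34 dBFS).
Check: -34 + (-10 − (-34))/12 = -34 + 2 = -32 dBFS. ✓

-34 dBFS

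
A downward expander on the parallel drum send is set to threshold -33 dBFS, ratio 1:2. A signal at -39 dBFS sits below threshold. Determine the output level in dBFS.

Undershoot = (-33) − (-39) = 6 dB.
At 1:2, that expands to 12 dB under threshold.
Output = -33 − 12 = -45 dBFS.

-45 dBFS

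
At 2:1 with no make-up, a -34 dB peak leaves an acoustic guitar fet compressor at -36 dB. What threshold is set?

-38 dB

Input is 4 dB above T (since output overshoot × R = input overshoot: (-36 − T)·2 = -34 − T gives T = -38 dB).
Check: -38 + (-34 − (-38))/2 = -38 + 2 = -36 dB. ✓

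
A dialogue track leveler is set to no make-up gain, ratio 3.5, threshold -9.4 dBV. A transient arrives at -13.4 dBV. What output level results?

-13.4 dBV is 4 dB below the -9.4 dBV threshold, so no gain reduction is applied.
Output = input = -13.4 dBV.

-13.4 dBV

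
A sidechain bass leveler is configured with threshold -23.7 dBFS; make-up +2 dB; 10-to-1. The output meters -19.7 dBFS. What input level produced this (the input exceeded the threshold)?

Stripping the +2 dB make-up gives -21.7 dBFS at the gain stage.
Post-compression overshoot = -21.7 − (-23.7) = 2 dB.
Input overshoot = R × output overshoot = 20 dB → input = -23.7 + 20 = -3.7 dBFS.

-3.7 dBFS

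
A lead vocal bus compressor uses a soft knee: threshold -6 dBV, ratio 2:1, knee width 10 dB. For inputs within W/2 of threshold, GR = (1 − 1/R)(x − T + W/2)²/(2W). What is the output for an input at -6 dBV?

-6.625 dBV

x − T + W/2 = -6 − (-6) + 5 = 5.
GR = (1 − 1/2) × 5² / 20 = 0.5 × 25 / 20 = 0.625 dB.
Output = -6 − 0.625 = -6.625 dBV.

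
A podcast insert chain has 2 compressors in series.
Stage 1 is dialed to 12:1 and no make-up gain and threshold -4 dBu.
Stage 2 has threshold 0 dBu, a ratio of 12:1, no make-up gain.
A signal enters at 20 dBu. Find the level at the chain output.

Stage 1: overshoot 24 dB → 24/12 = 2 dB → -2 dBu.
Stage 2: -2 dBu ≤ 0 dBu, so stage 2 doesn't engage; output -2 dBu.

-2 dBu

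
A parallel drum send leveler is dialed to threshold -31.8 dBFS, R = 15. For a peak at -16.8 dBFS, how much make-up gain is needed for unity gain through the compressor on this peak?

14 dB

Overshoot 15 dB → 15/15 = 1 dB after compression, so the compressed level is -31.8 + 1 = -30.8 dBFS.
Make-up = target − compressed = -16.8 − (-30.8) = 14 dB.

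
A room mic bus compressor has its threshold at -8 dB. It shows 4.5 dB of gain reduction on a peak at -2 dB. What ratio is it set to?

4:1

Input overshoot = -2 − (-8) = 6 dB.
Output overshoot = 6 − 4.5 = 1.5 dB.
Ratio = input overshoot / output overshoot = 6 / 1.5 = 4.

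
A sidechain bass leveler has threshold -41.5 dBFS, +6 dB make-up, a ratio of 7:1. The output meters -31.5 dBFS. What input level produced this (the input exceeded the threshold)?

Stripping the +6 dB make-up gives -37.5 dBFS at the gain stage.
The compressed level sits -37.5 − (-41.5) = 4 dB over threshold.
Before 7:1 compression the overshoot was 4 × 7 = 28 dB, so input = -41.5 + 28 = -13.5 dBFS.

-13.5 dBFS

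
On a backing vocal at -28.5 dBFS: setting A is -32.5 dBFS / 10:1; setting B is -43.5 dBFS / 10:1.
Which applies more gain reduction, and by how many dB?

A: 4 dB over, compressed to 0.4 dB over, so 3.6 dB of GR.
B: 15 dB over, compressed to 1.5 dB over, so 13.5 dB of GR.
B applies 9.9 dB more gain reduction.

B, by 9.9 dB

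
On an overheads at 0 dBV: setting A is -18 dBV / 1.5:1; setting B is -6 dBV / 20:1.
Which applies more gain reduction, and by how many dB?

A: 18 dB over, compressed to 12 dB over, so 6 dB of GR.
B: 6 dB over, compressed to 0.3 dB over, so 5.7 dB of GR.
A applies 0.3 dB more gain reduction.

A, by 0.3 dB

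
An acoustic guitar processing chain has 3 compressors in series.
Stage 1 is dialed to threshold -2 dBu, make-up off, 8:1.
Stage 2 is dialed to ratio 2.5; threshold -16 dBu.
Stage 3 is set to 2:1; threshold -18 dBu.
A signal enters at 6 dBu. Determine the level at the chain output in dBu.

Stage 1: overshoot 8 dB → 8/8 = 1 dB → -1 dBu.
Stage 2: 15 dB above -16 dBu, reduced 2.5:1 to 6 dB above → -10 dBu.
Stage 3: 8 dB above -18 dBu, reduced 2:1 to 4 dB above → -14 dBu.

-14 dBu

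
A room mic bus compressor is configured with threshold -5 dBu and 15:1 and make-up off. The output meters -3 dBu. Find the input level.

Post-compression overshoot = -3 − (-5) = 2 dB.
Undo the ratio: input overshoot = 2 × 15 = 30 dB, giving input = 25 dBu.

25 dBu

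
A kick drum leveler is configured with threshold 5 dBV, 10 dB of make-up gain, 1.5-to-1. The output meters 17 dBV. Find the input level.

8 dBV

Before make-up, the level was 17 − 10 = 7 dBV.
That's 2 dB above the 5 dBV threshold.
Undo the ratio: input overshoot = 2 × 1.5 = 3 dB, giving input = 8 dBV.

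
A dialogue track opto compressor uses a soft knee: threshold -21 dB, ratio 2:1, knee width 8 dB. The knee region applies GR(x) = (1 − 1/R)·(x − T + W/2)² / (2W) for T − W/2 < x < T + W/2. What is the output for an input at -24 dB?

x − T + W/2 = -24 − (-21) + 4 = 1.
GR = (1 − 1/2) × 1² / 16 = 0.5 × 1 / 16 = 0.03125 dB.
Output = -24 − 0.03125 = -24.03125 dB.

-24.03125 dB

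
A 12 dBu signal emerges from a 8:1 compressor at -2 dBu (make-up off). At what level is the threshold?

Gain reduction = 12 − (-2) = 14 dB; output overshoot = GR / (R − 1) = 14 / 7 = 2 dB.
Threshold = output − output overshoot = -2 − 2 = -4 dBu.

-4 dBu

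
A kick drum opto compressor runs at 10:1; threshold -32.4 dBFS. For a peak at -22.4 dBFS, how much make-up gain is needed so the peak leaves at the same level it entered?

9 dB

The peak compresses to -32.4 + 10/10 = -31.4 dBFS.
To reach -22.4 dBFS requires -22.4 − (-31.4) = 9 dB of make-up.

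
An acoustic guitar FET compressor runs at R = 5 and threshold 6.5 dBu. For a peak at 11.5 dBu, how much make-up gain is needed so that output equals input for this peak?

4 dB

The peak compresses to 6.5 + 5/5 = 7.5 dBu.
To reach 11.5 dBu requires 11.5 − 7.5 = 4 dB of make-up.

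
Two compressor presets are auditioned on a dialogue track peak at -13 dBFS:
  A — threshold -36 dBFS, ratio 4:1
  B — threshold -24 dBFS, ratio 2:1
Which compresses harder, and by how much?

A, by 11.75 dB

A: overshoot 23 dB → output overshoot 5.75 dB → GR 17.25 dB.
B: overshoot 11 dB → output overshoot 5.5 dB → GR 5.5 dB.
Difference: 11.75 dB in favour of A.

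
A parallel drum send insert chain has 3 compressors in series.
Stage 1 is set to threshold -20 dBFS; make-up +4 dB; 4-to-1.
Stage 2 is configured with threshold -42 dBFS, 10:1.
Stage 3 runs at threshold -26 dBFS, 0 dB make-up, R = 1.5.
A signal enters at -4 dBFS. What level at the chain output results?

-39 dBFS

Stage 1: -4 dBFS is 16 dB over -20 dBFS; at 4:1 that becomes 4 dB over, giving -16 dBFS; +4 dB make-up → -12 dBFS.
Stage 2: overshoot 30 dB → 30/10 = 3 dB → -39 dBFS.
Stage 3: -39 dBFS ≤ -26 dBFS, so stage 3 doesn't engage; output -39 dBFS.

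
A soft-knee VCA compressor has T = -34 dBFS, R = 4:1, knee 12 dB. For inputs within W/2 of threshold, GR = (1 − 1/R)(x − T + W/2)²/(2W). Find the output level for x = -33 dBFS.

-34.53125 dBFS

x − T + W/2 = -33 − (-34) + 6 = 7.
GR = (1 − 1/4) × 7² / 24 = 0.75 × 49 / 24 = 1.53125 dB.
Output = -33 − 1.53125 = -34.53125 dBFS.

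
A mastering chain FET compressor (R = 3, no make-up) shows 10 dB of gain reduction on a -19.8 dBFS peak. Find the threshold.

-34.8 dBFS

Gain reduction = -19.8 − (-29.8) = 10 dB; output overshoot = GR / (R − 1) = 10 / 2 = 5 dB.
Threshold = output − output overshoot = -29.8 − 5 = -34.8 dBFS.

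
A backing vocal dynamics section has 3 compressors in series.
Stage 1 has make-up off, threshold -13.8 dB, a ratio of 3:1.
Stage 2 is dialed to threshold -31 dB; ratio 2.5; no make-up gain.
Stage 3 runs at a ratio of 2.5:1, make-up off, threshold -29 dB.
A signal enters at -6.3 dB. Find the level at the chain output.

-26.648 dB

Stage 1: overshoot 7.5 dB → 7.5/3 = 2.5 dB → -11.3 dB.
Stage 2: overshoot 19.7 dB → 19.7/2.5 = 7.88 dB → -23.12 dB.
Stage 3: overshoot 5.88 dB → 5.88/2.5 = 2.352 dB → -26.648 dB.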